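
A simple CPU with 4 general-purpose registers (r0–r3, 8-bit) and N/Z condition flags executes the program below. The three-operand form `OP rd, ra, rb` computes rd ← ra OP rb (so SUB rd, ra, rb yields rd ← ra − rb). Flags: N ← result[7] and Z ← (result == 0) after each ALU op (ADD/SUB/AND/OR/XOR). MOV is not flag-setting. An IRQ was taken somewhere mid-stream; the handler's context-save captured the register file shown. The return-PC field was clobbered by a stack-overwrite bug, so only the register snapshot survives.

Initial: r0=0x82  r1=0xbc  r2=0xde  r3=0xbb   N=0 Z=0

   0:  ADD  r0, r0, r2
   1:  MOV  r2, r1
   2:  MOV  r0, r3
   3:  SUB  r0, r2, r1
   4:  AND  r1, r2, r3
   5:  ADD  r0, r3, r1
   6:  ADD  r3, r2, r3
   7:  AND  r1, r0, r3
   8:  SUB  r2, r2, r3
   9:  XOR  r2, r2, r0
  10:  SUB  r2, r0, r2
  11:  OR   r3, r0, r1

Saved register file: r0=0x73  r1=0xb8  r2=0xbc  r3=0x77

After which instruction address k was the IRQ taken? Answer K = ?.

after  0: r0=0x60 r1=0xbc r2=0xde r3=0xbb  N=0 Z=0
after  1: r0=0x60 r1=0xbc r2=0xbc r3=0xbb  N=0 Z=0
after  2: r0=0xbb r1=0xbc r2=0xbc r3=0xbb  N=0 Z=0
after  3: r0=0x00 r1=0xbc r2=0xbc r3=0xbb  N=0 Z=1
after  4: r0=0x00 r1=0xb8 r2=0xbc r3=0xbb  N=1 Z=0
after  5: r0=0x73 r1=0xb8 r2=0xbc r3=0xbb  N=0 Z=0
after  6: r0=0x73 r1=0xb8 r2=0xbc r3=0x77  N=0 Z=0
-- IRQ taken; context saved, return-PC = 7 --

K = 6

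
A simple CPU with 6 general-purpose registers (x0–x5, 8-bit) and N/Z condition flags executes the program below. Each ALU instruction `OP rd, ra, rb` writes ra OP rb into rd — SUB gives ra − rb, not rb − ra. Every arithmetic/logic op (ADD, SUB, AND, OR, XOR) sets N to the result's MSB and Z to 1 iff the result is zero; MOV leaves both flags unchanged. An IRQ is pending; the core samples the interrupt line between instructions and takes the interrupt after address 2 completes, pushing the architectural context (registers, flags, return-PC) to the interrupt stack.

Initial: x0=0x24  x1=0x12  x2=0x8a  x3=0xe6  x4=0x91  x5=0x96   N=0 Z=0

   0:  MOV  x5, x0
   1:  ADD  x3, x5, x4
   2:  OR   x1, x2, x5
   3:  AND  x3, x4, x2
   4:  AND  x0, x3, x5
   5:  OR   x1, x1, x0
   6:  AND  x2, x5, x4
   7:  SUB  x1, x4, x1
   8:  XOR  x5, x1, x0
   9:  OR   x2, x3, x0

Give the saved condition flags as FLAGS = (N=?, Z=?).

after  0: x0=0x24 x1=0x12 x2=0x8a x3=0xe6 x4=0x91 x5=0x24  N=0 Z=0
after  1: x0=0x24 x1=0x12 x2=0x8a x3=0xb5 x4=0x91 x5=0x24  N=1 Z=0
after  2: x0=0x24 x1=0xae x2=0x8a x3=0xb5 x4=0x91 x5=0x24  N=1 Z=0
-- IRQ taken; context saved, return-PC = 3 --

FLAGS = (N=1, Z=0)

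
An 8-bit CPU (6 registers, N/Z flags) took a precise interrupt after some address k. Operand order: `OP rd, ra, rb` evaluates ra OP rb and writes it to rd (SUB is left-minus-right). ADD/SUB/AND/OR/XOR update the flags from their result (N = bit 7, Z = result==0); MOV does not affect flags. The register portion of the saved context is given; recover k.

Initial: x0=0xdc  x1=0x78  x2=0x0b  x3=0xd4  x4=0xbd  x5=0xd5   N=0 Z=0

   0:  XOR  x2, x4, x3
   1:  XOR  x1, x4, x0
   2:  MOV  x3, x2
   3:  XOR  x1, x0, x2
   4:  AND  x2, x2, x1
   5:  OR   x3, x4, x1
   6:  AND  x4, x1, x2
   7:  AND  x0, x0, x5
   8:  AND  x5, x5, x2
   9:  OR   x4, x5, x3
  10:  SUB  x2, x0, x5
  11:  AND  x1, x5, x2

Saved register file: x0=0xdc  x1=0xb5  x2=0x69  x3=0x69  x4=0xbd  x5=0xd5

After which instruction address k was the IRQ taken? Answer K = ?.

after  0: x0=0xdc x1=0x78 x2=0x69 x3=0xd4 x4=0xbd x5=0xd5  N=0 Z=0
after  1: x0=0xdc x1=0x61 x2=0x69 x3=0xd4 x4=0xbd x5=0xd5  N=0 Z=0
after  2: x0=0xdc x1=0x61 x2=0x69 x3=0x69 x4=0xbd x5=0xd5  N=0 Z=0
after  3: x0=0xdc x1=0xb5 x2=0x69 x3=0x69 x4=0xbd x5=0xd5  N=1 Z=0
-- IRQ taken; context saved, return-PC = 4 --

K = 3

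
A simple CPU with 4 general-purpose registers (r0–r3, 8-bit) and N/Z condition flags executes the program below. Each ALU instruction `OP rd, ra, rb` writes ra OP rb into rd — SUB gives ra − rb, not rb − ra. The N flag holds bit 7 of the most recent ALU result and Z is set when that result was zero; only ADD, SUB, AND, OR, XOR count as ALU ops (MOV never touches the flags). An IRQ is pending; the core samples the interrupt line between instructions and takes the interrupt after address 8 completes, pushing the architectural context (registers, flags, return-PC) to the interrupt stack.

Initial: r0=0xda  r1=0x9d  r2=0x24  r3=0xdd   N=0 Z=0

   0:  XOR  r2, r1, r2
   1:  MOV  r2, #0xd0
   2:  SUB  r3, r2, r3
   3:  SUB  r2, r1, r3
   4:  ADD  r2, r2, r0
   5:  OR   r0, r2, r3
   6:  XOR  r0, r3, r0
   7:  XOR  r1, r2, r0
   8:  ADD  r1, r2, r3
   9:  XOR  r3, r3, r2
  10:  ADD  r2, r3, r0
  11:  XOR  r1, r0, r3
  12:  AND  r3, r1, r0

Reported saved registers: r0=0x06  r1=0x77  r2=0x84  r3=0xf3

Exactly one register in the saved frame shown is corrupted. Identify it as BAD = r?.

after  0: r0=0xda r1=0x9d r2=0xb9 r3=0xdd  N=1 Z=0
after  1: r0=0xda r1=0x9d r2=0xd0 r3=0xdd  N=1 Z=0
after  2: r0=0xda r1=0x9d r2=0xd0 r3=0xf3  N=1 Z=0
after  3: r0=0xda r1=0x9d r2=0xaa r3=0xf3  N=1 Z=0
after  4: r0=0xda r1=0x9d r2=0x84 r3=0xf3  N=1 Z=0
after  5: r0=0xf7 r1=0x9d r2=0x84 r3=0xf3  N=1 Z=0
after  6: r0=0x04 r1=0x9d r2=0x84 r3=0xf3  N=0 Z=0
after  7: r0=0x04 r1=0x80 r2=0x84 r3=0xf3  N=1 Z=0
after  8: r0=0x04 r1=0x77 r2=0x84 r3=0xf3  N=0 Z=0
-- IRQ taken; context saved, return-PC = 9 --
mismatch: r0: reported 0x06 vs actual 0x04

BAD = r0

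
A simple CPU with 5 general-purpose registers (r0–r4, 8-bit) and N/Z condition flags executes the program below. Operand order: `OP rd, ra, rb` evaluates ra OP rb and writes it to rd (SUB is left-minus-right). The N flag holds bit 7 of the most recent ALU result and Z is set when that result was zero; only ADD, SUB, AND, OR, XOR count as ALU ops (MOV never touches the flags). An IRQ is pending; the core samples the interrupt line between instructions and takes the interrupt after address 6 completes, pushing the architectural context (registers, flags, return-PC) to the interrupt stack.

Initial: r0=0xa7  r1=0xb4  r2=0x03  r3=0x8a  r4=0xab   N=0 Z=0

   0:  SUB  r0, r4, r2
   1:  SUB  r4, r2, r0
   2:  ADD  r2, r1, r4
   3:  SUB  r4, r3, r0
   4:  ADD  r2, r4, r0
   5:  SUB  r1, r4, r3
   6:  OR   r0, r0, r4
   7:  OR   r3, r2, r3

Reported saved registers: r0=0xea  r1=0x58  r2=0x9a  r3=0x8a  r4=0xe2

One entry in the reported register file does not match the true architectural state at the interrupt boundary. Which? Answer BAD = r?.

after  0: r0=0xa8 r1=0xb4 r2=0x03 r3=0x8a r4=0xab  N=1 Z=0
after  1: r0=0xa8 r1=0xb4 r2=0x03 r3=0x8a r4=0x5b  N=0 Z=0
after  2: r0=0xa8 r1=0xb4 r2=0x0f r3=0x8a r4=0x5b  N=0 Z=0
after  3: r0=0xa8 r1=0xb4 r2=0x0f r3=0x8a r4=0xe2  N=1 Z=0
after  4: r0=0xa8 r1=0xb4 r2=0x8a r3=0x8a r4=0xe2  N=1 Z=0
after  5: r0=0xa8 r1=0x58 r2=0x8a r3=0x8a r4=0xe2  N=0 Z=0
after  6: r0=0xea r1=0x58 r2=0x8a r3=0x8a r4=0xe2  N=1 Z=0
-- IRQ taken; context saved, return-PC = 7 --
mismatch: r2: reported 0x9a vs actual 0x8a

BAD = r2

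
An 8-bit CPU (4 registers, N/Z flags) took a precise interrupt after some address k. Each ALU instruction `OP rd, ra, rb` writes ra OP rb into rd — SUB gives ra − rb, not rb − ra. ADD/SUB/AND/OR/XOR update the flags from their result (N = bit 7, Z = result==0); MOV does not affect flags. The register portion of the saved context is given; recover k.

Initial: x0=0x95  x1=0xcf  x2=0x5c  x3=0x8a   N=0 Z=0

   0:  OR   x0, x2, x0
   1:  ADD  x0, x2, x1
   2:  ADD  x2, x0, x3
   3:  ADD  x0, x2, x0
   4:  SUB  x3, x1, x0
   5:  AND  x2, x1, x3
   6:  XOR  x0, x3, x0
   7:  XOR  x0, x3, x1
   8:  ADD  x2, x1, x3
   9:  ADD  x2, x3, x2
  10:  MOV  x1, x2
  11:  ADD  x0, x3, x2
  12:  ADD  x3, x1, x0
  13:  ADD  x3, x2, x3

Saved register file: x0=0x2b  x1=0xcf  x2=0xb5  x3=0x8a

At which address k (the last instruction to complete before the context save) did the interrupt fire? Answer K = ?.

K = 2

after  0: x0=0xdd x1=0xcf x2=0x5c x3=0x8a  N=1 Z=0
after  1: x0=0x2b x1=0xcf x2=0x5c x3=0x8a  N=0 Z=0
after  2: x0=0x2b x1=0xcf x2=0xb5 x3=0x8a  N=1 Z=0
-- IRQ taken; context saved, return-PC = 3 --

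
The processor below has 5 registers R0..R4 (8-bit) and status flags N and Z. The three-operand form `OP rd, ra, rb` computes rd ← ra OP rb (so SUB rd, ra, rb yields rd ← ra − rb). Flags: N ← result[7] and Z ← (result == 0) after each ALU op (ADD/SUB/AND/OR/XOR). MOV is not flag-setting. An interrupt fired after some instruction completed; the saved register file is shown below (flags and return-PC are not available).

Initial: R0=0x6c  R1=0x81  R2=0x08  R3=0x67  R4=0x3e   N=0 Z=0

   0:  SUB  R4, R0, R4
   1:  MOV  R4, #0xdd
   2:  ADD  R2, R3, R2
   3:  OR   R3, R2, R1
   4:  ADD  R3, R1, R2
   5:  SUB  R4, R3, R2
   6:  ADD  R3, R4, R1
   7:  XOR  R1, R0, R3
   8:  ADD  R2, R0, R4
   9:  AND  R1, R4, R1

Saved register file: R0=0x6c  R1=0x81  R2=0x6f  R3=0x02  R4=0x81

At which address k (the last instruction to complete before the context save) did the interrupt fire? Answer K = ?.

after  0: R0=0x6c R1=0x81 R2=0x08 R3=0x67 R4=0x2e  N=0 Z=0
after  1: R0=0x6c R1=0x81 R2=0x08 R3=0x67 R4=0xdd  N=0 Z=0
after  2: R0=0x6c R1=0x81 R2=0x6f R3=0x67 R4=0xdd  N=0 Z=0
after  3: R0=0x6c R1=0x81 R2=0x6f R3=0xef R4=0xdd  N=1 Z=0
after  4: R0=0x6c R1=0x81 R2=0x6f R3=0xf0 R4=0xdd  N=1 Z=0
after  5: R0=0x6c R1=0x81 R2=0x6f R3=0xf0 R4=0x81  N=1 Z=0
after  6: R0=0x6c R1=0x81 R2=0x6f R3=0x02 R4=0x81  N=0 Z=0
-- IRQ taken; context saved, return-PC = 7 --

K = 6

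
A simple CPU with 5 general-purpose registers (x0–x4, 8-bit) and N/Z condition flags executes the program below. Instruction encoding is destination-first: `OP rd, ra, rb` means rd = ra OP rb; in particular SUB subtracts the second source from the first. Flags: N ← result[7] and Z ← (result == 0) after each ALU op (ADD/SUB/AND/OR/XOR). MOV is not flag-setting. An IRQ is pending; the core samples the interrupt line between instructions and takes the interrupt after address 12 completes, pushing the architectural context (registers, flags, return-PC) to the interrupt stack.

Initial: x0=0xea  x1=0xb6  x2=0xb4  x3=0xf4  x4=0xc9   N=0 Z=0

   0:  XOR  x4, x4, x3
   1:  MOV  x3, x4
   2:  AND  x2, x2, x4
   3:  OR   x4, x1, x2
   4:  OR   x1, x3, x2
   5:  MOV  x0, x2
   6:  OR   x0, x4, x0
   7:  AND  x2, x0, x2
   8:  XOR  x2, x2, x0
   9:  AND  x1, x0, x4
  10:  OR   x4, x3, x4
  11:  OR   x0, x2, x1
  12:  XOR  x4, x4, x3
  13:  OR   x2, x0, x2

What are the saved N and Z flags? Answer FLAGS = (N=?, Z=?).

FLAGS = (N=1, Z=0)

after  0: x0=0xea x1=0xb6 x2=0xb4 x3=0xf4 x4=0x3d  N=0 Z=0
after  1: x0=0xea x1=0xb6 x2=0xb4 x3=0x3d x4=0x3d  N=0 Z=0
after  2: x0=0xea x1=0xb6 x2=0x34 x3=0x3d x4=0x3d  N=0 Z=0
after  3: x0=0xea x1=0xb6 x2=0x34 x3=0x3d x4=0xb6  N=1 Z=0
after  4: x0=0xea x1=0x3d x2=0x34 x3=0x3d x4=0xb6  N=0 Z=0
after  5: x0=0x34 x1=0x3d x2=0x34 x3=0x3d x4=0xb6  N=0 Z=0
after  6: x0=0xb6 x1=0x3d x2=0x34 x3=0x3d x4=0xb6  N=1 Z=0
after  7: x0=0xb6 x1=0x3d x2=0x34 x3=0x3d x4=0xb6  N=0 Z=0
after  8: x0=0xb6 x1=0x3d x2=0x82 x3=0x3d x4=0xb6  N=1 Z=0
after  9: x0=0xb6 x1=0xb6 x2=0x82 x3=0x3d x4=0xb6  N=1 Z=0
after 10: x0=0xb6 x1=0xb6 x2=0x82 x3=0x3d x4=0xbf  N=1 Z=0
after 11: x0=0xb6 x1=0xb6 x2=0x82 x3=0x3d x4=0xbf  N=1 Z=0
after 12: x0=0xb6 x1=0xb6 x2=0x82 x3=0x3d x4=0x82  N=1 Z=0
-- IRQ taken; context saved, return-PC = 13 --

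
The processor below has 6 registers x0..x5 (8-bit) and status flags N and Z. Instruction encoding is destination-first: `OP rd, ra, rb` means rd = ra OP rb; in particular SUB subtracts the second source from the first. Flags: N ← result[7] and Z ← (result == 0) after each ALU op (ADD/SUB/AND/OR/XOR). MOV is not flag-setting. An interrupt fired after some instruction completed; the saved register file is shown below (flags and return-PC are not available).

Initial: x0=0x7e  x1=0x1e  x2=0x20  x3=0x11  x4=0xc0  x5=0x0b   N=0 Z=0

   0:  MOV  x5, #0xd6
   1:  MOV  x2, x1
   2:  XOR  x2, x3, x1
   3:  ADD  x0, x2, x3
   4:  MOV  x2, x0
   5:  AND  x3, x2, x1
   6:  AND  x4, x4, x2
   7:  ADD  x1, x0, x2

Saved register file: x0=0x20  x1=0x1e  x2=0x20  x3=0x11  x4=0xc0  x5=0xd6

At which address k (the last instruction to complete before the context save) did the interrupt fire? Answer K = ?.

after  0: x0=0x7e x1=0x1e x2=0x20 x3=0x11 x4=0xc0 x5=0xd6  N=0 Z=0
after  1: x0=0x7e x1=0x1e x2=0x1e x3=0x11 x4=0xc0 x5=0xd6  N=0 Z=0
after  2: x0=0x7e x1=0x1e x2=0x0f x3=0x11 x4=0xc0 x5=0xd6  N=0 Z=0
after  3: x0=0x20 x1=0x1e x2=0x0f x3=0x11 x4=0xc0 x5=0xd6  N=0 Z=0
after  4: x0=0x20 x1=0x1e x2=0x20 x3=0x11 x4=0xc0 x5=0xd6  N=0 Z=0
-- IRQ taken; context saved, return-PC = 5 --

K = 4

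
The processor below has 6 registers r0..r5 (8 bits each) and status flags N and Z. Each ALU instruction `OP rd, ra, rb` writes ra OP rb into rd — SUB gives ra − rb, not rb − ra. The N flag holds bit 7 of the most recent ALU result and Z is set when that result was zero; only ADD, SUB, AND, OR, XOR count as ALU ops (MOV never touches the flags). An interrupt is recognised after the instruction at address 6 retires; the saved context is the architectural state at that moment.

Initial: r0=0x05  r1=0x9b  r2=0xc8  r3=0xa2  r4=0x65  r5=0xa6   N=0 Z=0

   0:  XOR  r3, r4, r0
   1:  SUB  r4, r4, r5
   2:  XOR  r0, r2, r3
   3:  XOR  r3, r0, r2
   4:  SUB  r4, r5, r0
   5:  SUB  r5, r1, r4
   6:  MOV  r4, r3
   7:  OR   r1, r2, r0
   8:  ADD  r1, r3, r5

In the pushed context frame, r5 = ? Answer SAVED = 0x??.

SAVED = 0x9d

after  0: r0=0x05 r1=0x9b r2=0xc8 r3=0x60 r4=0x65 r5=0xa6  N=0 Z=0
after  1: r0=0x05 r1=0x9b r2=0xc8 r3=0x60 r4=0xbf r5=0xa6  N=1 Z=0
after  2: r0=0xa8 r1=0x9b r2=0xc8 r3=0x60 r4=0xbf r5=0xa6  N=1 Z=0
after  3: r0=0xa8 r1=0x9b r2=0xc8 r3=0x60 r4=0xbf r5=0xa6  N=0 Z=0
after  4: r0=0xa8 r1=0x9b r2=0xc8 r3=0x60 r4=0xfe r5=0xa6  N=1 Z=0
after  5: r0=0xa8 r1=0x9b r2=0xc8 r3=0x60 r4=0xfe r5=0x9d  N=1 Z=0
after  6: r0=0xa8 r1=0x9b r2=0xc8 r3=0x60 r4=0x60 r5=0x9d  N=1 Z=0
-- IRQ taken; context saved, return-PC = 7 --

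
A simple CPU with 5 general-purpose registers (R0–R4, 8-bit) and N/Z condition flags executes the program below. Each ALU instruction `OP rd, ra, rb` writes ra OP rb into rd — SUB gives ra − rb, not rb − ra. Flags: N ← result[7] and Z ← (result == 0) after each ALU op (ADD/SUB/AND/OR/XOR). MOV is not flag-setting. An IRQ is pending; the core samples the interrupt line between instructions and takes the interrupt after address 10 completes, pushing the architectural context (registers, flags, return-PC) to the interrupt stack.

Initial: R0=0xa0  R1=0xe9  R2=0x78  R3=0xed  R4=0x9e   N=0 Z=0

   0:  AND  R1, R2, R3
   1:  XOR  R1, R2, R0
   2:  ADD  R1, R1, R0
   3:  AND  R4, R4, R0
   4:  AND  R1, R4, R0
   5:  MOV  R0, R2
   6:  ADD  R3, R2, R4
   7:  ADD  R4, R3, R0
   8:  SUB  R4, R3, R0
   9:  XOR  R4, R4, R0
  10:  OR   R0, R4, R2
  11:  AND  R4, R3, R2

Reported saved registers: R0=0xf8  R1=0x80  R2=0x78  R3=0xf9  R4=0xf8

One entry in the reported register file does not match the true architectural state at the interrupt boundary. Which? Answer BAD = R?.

BAD = R3

after  0: R0=0xa0 R1=0x68 R2=0x78 R3=0xed R4=0x9e  N=0 Z=0
after  1: R0=0xa0 R1=0xd8 R2=0x78 R3=0xed R4=0x9e  N=1 Z=0
after  2: R0=0xa0 R1=0x78 R2=0x78 R3=0xed R4=0x9e  N=0 Z=0
after  3: R0=0xa0 R1=0x78 R2=0x78 R3=0xed R4=0x80  N=1 Z=0
after  4: R0=0xa0 R1=0x80 R2=0x78 R3=0xed R4=0x80  N=1 Z=0
after  5: R0=0x78 R1=0x80 R2=0x78 R3=0xed R4=0x80  N=1 Z=0
after  6: R0=0x78 R1=0x80 R2=0x78 R3=0xf8 R4=0x80  N=1 Z=0
after  7: R0=0x78 R1=0x80 R2=0x78 R3=0xf8 R4=0x70  N=0 Z=0
after  8: R0=0x78 R1=0x80 R2=0x78 R3=0xf8 R4=0x80  N=1 Z=0
after  9: R0=0x78 R1=0x80 R2=0x78 R3=0xf8 R4=0xf8  N=1 Z=0
after 10: R0=0xf8 R1=0x80 R2=0x78 R3=0xf8 R4=0xf8  N=1 Z=0
-- IRQ taken; context saved, return-PC = 11 --
mismatch: R3: reported 0xf9 vs actual 0xf8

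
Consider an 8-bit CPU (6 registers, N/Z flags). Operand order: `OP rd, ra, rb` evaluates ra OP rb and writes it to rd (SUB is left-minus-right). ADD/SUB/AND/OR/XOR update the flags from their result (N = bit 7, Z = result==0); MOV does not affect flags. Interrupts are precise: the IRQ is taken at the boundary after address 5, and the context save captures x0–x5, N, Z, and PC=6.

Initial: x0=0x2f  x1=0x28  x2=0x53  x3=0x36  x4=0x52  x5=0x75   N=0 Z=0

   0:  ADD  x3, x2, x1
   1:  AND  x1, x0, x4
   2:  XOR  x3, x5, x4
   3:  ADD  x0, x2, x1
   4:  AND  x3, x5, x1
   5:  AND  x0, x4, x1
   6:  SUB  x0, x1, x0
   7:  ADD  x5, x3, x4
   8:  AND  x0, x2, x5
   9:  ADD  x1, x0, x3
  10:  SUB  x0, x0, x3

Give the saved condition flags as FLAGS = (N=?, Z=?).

FLAGS = (N=0, Z=0)

after  0: x0=0x2f x1=0x28 x2=0x53 x3=0x7b x4=0x52 x5=0x75  N=0 Z=0
after  1: x0=0x2f x1=0x02 x2=0x53 x3=0x7b x4=0x52 x5=0x75  N=0 Z=0
after  2: x0=0x2f x1=0x02 x2=0x53 x3=0x27 x4=0x52 x5=0x75  N=0 Z=0
after  3: x0=0x55 x1=0x02 x2=0x53 x3=0x27 x4=0x52 x5=0x75  N=0 Z=0
after  4: x0=0x55 x1=0x02 x2=0x53 x3=0x00 x4=0x52 x5=0x75  N=0 Z=1
after  5: x0=0x02 x1=0x02 x2=0x53 x3=0x00 x4=0x52 x5=0x75  N=0 Z=0
-- IRQ taken; context saved, return-PC = 6 --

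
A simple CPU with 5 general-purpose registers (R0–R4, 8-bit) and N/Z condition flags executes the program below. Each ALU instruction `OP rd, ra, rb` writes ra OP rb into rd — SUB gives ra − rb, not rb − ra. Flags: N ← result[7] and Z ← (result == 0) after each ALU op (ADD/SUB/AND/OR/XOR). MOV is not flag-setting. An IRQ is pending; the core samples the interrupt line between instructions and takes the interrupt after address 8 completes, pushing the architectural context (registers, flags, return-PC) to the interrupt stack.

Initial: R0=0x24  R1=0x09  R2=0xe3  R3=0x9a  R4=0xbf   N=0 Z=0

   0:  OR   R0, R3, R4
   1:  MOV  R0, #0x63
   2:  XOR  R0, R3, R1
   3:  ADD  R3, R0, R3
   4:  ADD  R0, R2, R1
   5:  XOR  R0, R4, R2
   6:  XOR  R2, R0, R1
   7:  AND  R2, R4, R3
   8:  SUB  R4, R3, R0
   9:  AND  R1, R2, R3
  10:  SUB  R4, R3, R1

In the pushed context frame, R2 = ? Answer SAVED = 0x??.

SAVED = 0x2d

after  0: R0=0xbf R1=0x09 R2=0xe3 R3=0x9a R4=0xbf  N=1 Z=0
after  1: R0=0x63 R1=0x09 R2=0xe3 R3=0x9a R4=0xbf  N=1 Z=0
after  2: R0=0x93 R1=0x09 R2=0xe3 R3=0x9a R4=0xbf  N=1 Z=0
after  3: R0=0x93 R1=0x09 R2=0xe3 R3=0x2d R4=0xbf  N=0 Z=0
after  4: R0=0xec R1=0x09 R2=0xe3 R3=0x2d R4=0xbf  N=1 Z=0
after  5: R0=0x5c R1=0x09 R2=0xe3 R3=0x2d R4=0xbf  N=0 Z=0
after  6: R0=0x5c R1=0x09 R2=0x55 R3=0x2d R4=0xbf  N=0 Z=0
after  7: R0=0x5c R1=0x09 R2=0x2d R3=0x2d R4=0xbf  N=0 Z=0
after  8: R0=0x5c R1=0x09 R2=0x2d R3=0x2d R4=0xd1  N=1 Z=0
-- IRQ taken; context saved, return-PC = 9 --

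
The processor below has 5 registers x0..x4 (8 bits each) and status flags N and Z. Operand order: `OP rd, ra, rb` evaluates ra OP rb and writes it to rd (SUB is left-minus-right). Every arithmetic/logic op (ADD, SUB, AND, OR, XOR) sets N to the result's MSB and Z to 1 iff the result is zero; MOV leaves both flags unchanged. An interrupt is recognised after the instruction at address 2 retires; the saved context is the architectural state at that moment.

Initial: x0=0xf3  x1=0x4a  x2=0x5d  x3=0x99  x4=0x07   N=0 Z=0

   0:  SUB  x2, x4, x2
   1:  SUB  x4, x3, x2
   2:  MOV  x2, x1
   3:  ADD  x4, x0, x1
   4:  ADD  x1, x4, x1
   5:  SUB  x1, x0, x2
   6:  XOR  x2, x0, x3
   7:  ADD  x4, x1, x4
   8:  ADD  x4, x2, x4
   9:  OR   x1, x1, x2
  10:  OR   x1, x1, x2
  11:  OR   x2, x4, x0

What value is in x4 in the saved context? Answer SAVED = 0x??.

after  0: x0=0xf3 x1=0x4a x2=0xaa x3=0x99 x4=0x07  N=1 Z=0
after  1: x0=0xf3 x1=0x4a x2=0xaa x3=0x99 x4=0xef  N=1 Z=0
after  2: x0=0xf3 x1=0x4a x2=0x4a x3=0x99 x4=0xef  N=1 Z=0
-- IRQ taken; context saved, return-PC = 3 --

SAVED = 0xef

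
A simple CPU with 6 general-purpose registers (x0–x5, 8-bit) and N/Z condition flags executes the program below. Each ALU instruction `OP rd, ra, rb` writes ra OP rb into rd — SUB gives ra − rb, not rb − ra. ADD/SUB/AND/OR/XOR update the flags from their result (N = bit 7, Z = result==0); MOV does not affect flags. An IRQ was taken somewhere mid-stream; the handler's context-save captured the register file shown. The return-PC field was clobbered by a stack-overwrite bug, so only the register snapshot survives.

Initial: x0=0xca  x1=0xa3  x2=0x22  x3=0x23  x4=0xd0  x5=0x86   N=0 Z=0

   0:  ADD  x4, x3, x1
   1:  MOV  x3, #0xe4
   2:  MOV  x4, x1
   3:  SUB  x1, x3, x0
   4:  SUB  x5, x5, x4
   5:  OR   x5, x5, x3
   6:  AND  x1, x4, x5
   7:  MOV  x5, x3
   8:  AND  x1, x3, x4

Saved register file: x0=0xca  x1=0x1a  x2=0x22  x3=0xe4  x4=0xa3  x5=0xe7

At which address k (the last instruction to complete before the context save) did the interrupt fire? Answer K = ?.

K = 5

after  0: x0=0xca x1=0xa3 x2=0x22 x3=0x23 x4=0xc6 x5=0x86  N=1 Z=0
after  1: x0=0xca x1=0xa3 x2=0x22 x3=0xe4 x4=0xc6 x5=0x86  N=1 Z=0
after  2: x0=0xca x1=0xa3 x2=0x22 x3=0xe4 x4=0xa3 x5=0x86  N=1 Z=0
after  3: x0=0xca x1=0x1a x2=0x22 x3=0xe4 x4=0xa3 x5=0x86  N=0 Z=0
after  4: x0=0xca x1=0x1a x2=0x22 x3=0xe4 x4=0xa3 x5=0xe3  N=1 Z=0
after  5: x0=0xca x1=0x1a x2=0x22 x3=0xe4 x4=0xa3 x5=0xe7  N=1 Z=0
-- IRQ taken; context saved, return-PC = 6 --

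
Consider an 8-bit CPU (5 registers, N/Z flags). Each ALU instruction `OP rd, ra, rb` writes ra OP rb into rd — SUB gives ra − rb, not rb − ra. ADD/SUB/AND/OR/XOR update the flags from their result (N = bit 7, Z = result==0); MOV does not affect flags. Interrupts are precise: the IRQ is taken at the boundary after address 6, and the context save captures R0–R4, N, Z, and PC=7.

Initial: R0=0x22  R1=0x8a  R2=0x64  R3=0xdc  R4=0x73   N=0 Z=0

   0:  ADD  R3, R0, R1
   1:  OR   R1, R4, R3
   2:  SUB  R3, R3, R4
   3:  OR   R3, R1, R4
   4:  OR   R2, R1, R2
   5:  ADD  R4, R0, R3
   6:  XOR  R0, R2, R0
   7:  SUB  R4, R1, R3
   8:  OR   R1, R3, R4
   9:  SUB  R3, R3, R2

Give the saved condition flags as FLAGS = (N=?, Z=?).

FLAGS = (N=1, Z=0)

after  0: R0=0x22 R1=0x8a R2=0x64 R3=0xac R4=0x73  N=1 Z=0
after  1: R0=0x22 R1=0xff R2=0x64 R3=0xac R4=0x73  N=1 Z=0
after  2: R0=0x22 R1=0xff R2=0x64 R3=0x39 R4=0x73  N=0 Z=0
after  3: R0=0x22 R1=0xff R2=0x64 R3=0xff R4=0x73  N=1 Z=0
after  4: R0=0x22 R1=0xff R2=0xff R3=0xff R4=0x73  N=1 Z=0
after  5: R0=0x22 R1=0xff R2=0xff R3=0xff R4=0x21  N=0 Z=0
after  6: R0=0xdd R1=0xff R2=0xff R3=0xff R4=0x21  N=1 Z=0
-- IRQ taken; context saved, return-PC = 7 --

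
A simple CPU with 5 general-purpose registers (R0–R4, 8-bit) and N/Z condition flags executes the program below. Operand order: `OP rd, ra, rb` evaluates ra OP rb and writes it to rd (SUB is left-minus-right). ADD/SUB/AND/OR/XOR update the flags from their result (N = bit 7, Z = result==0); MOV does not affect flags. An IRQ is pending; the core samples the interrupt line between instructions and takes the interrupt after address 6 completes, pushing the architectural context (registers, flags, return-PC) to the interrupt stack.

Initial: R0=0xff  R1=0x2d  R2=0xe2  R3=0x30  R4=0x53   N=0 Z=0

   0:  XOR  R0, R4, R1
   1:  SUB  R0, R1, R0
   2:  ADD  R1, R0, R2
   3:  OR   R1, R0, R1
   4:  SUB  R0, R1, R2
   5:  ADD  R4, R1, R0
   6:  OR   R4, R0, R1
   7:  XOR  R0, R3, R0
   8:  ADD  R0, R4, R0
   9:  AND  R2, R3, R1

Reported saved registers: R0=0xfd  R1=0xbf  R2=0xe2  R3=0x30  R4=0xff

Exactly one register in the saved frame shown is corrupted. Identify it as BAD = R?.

BAD = R0

after  0: R0=0x7e R1=0x2d R2=0xe2 R3=0x30 R4=0x53  N=0 Z=0
after  1: R0=0xaf R1=0x2d R2=0xe2 R3=0x30 R4=0x53  N=1 Z=0
after  2: R0=0xaf R1=0x91 R2=0xe2 R3=0x30 R4=0x53  N=1 Z=0
after  3: R0=0xaf R1=0xbf R2=0xe2 R3=0x30 R4=0x53  N=1 Z=0
after  4: R0=0xdd R1=0xbf R2=0xe2 R3=0x30 R4=0x53  N=1 Z=0
after  5: R0=0xdd R1=0xbf R2=0xe2 R3=0x30 R4=0x9c  N=1 Z=0
after  6: R0=0xdd R1=0xbf R2=0xe2 R3=0x30 R4=0xff  N=1 Z=0
-- IRQ taken; context saved, return-PC = 7 --
mismatch: R0: reported 0xfd vs actual 0xdd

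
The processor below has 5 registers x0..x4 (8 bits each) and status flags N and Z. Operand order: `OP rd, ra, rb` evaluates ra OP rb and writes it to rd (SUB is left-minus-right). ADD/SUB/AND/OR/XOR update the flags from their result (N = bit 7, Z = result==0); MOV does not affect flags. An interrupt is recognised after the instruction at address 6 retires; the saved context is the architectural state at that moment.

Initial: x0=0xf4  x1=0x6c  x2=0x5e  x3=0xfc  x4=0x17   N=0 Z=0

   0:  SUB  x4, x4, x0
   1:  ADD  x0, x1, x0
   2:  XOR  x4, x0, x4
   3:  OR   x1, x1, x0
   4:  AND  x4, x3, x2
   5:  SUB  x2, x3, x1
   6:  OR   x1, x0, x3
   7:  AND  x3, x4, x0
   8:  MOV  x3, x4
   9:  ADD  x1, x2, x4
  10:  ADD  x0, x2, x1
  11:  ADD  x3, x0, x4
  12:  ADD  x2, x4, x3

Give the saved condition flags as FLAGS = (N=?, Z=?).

after  0: x0=0xf4 x1=0x6c x2=0x5e x3=0xfc x4=0x23  N=0 Z=0
after  1: x0=0x60 x1=0x6c x2=0x5e x3=0xfc x4=0x23  N=0 Z=0
after  2: x0=0x60 x1=0x6c x2=0x5e x3=0xfc x4=0x43  N=0 Z=0
after  3: x0=0x60 x1=0x6c x2=0x5e x3=0xfc x4=0x43  N=0 Z=0
after  4: x0=0x60 x1=0x6c x2=0x5e x3=0xfc x4=0x5c  N=0 Z=0
after  5: x0=0x60 x1=0x6c x2=0x90 x3=0xfc x4=0x5c  N=1 Z=0
after  6: x0=0x60 x1=0xfc x2=0x90 x3=0xfc x4=0x5c  N=1 Z=0
-- IRQ taken; context saved, return-PC = 7 --

FLAGS = (N=1, Z=0)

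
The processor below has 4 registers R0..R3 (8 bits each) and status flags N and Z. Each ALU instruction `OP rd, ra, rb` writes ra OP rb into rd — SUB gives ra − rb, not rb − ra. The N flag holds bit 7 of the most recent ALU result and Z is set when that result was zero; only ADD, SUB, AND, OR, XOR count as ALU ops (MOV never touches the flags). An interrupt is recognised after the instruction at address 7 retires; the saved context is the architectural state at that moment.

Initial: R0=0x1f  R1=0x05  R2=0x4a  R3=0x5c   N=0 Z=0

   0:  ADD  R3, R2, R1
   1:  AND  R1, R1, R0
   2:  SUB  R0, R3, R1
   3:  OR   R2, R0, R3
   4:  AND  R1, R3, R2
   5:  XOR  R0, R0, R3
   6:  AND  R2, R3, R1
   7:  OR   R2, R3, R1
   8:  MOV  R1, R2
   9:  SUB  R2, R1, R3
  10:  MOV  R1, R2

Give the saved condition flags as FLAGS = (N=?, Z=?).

after  0: R0=0x1f R1=0x05 R2=0x4a R3=0x4f  N=0 Z=0
after  1: R0=0x1f R1=0x05 R2=0x4a R3=0x4f  N=0 Z=0
after  2: R0=0x4a R1=0x05 R2=0x4a R3=0x4f  N=0 Z=0
after  3: R0=0x4a R1=0x05 R2=0x4f R3=0x4f  N=0 Z=0
after  4: R0=0x4a R1=0x4f R2=0x4f R3=0x4f  N=0 Z=0
after  5: R0=0x05 R1=0x4f R2=0x4f R3=0x4f  N=0 Z=0
after  6: R0=0x05 R1=0x4f R2=0x4f R3=0x4f  N=0 Z=0
after  7: R0=0x05 R1=0x4f R2=0x4f R3=0x4f  N=0 Z=0
-- IRQ taken; context saved, return-PC = 8 --

FLAGS = (N=0, Z=0)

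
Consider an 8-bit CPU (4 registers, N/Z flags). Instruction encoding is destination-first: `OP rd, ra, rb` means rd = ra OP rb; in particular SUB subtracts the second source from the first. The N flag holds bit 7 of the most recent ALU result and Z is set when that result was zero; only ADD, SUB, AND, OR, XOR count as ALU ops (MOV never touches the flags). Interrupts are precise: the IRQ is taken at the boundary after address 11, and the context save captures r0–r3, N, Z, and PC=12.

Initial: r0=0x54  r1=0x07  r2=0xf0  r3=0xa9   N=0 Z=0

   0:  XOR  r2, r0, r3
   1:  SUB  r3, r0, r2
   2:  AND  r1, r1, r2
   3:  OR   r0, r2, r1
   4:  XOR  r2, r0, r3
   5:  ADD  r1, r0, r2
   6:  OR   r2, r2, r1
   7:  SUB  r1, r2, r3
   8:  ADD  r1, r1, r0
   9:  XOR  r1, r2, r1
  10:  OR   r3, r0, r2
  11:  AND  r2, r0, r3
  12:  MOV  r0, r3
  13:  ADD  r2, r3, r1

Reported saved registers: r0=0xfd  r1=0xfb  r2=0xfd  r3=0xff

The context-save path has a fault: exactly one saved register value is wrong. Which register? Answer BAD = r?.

after  0: r0=0x54 r1=0x07 r2=0xfd r3=0xa9  N=1 Z=0
after  1: r0=0x54 r1=0x07 r2=0xfd r3=0x57  N=0 Z=0
after  2: r0=0x54 r1=0x05 r2=0xfd r3=0x57  N=0 Z=0
after  3: r0=0xfd r1=0x05 r2=0xfd r3=0x57  N=1 Z=0
after  4: r0=0xfd r1=0x05 r2=0xaa r3=0x57  N=1 Z=0
after  5: r0=0xfd r1=0xa7 r2=0xaa r3=0x57  N=1 Z=0
after  6: r0=0xfd r1=0xa7 r2=0xaf r3=0x57  N=1 Z=0
after  7: r0=0xfd r1=0x58 r2=0xaf r3=0x57  N=0 Z=0
after  8: r0=0xfd r1=0x55 r2=0xaf r3=0x57  N=0 Z=0
after  9: r0=0xfd r1=0xfa r2=0xaf r3=0x57  N=1 Z=0
after 10: r0=0xfd r1=0xfa r2=0xaf r3=0xff  N=1 Z=0
after 11: r0=0xfd r1=0xfa r2=0xfd r3=0xff  N=1 Z=0
-- IRQ taken; context saved, return-PC = 12 --
mismatch: r1: reported 0xfb vs actual 0xfa

BAD = r1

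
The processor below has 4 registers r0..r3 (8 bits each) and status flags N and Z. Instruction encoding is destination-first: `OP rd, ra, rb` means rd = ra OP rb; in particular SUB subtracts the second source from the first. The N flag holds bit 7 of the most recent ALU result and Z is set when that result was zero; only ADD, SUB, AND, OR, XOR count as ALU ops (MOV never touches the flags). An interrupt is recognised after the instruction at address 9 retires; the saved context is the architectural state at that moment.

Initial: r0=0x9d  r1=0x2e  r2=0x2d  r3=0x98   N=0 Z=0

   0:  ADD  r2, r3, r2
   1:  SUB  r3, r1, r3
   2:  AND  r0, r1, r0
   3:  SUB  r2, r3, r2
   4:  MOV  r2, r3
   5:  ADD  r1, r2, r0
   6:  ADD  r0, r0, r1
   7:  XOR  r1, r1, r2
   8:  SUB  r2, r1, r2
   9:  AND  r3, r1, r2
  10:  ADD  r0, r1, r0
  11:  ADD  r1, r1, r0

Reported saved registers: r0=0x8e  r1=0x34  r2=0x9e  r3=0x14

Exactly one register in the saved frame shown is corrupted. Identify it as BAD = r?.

after  0: r0=0x9d r1=0x2e r2=0xc5 r3=0x98  N=1 Z=0
after  1: r0=0x9d r1=0x2e r2=0xc5 r3=0x96  N=1 Z=0
after  2: r0=0x0c r1=0x2e r2=0xc5 r3=0x96  N=0 Z=0
after  3: r0=0x0c r1=0x2e r2=0xd1 r3=0x96  N=1 Z=0
after  4: r0=0x0c r1=0x2e r2=0x96 r3=0x96  N=1 Z=0
after  5: r0=0x0c r1=0xa2 r2=0x96 r3=0x96  N=1 Z=0
after  6: r0=0xae r1=0xa2 r2=0x96 r3=0x96  N=1 Z=0
after  7: r0=0xae r1=0x34 r2=0x96 r3=0x96  N=0 Z=0
after  8: r0=0xae r1=0x34 r2=0x9e r3=0x96  N=1 Z=0
after  9: r0=0xae r1=0x34 r2=0x9e r3=0x14  N=0 Z=0
-- IRQ taken; context saved, return-PC = 10 --
mismatch: r0: reported 0x8e vs actual 0xae

BAD = r0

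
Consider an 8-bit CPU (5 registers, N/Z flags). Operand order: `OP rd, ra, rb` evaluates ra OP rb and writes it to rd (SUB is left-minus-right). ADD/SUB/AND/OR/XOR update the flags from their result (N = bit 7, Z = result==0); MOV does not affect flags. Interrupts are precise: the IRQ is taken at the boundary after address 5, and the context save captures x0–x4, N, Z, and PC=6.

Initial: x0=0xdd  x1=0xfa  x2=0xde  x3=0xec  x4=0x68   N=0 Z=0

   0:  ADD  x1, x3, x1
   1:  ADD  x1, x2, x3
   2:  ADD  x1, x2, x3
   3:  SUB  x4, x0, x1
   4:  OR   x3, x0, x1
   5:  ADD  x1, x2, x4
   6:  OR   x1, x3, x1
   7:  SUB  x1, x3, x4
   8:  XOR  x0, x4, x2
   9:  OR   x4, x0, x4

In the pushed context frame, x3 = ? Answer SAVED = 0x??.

after  0: x0=0xdd x1=0xe6 x2=0xde x3=0xec x4=0x68  N=1 Z=0
after  1: x0=0xdd x1=0xca x2=0xde x3=0xec x4=0x68  N=1 Z=0
after  2: x0=0xdd x1=0xca x2=0xde x3=0xec x4=0x68  N=1 Z=0
after  3: x0=0xdd x1=0xca x2=0xde x3=0xec x4=0x13  N=0 Z=0
after  4: x0=0xdd x1=0xca x2=0xde x3=0xdf x4=0x13  N=1 Z=0
after  5: x0=0xdd x1=0xf1 x2=0xde x3=0xdf x4=0x13  N=1 Z=0
-- IRQ taken; context saved, return-PC = 6 --

SAVED = 0xdf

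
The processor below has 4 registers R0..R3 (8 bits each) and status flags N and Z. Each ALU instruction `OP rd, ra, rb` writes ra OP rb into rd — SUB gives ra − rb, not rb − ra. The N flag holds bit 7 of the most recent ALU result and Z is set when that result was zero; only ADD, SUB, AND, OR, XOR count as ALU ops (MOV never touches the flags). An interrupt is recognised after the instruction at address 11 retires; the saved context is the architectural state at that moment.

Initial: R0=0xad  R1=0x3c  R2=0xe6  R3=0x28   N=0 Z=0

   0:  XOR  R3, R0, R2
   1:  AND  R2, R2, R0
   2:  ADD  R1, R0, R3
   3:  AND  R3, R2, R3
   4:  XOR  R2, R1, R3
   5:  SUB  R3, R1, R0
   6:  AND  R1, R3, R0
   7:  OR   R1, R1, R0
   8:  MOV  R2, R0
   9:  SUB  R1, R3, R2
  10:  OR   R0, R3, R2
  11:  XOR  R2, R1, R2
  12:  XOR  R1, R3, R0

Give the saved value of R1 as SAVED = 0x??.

after  0: R0=0xad R1=0x3c R2=0xe6 R3=0x4b  N=0 Z=0
after  1: R0=0xad R1=0x3c R2=0xa4 R3=0x4b  N=1 Z=0
after  2: R0=0xad R1=0xf8 R2=0xa4 R3=0x4b  N=1 Z=0
after  3: R0=0xad R1=0xf8 R2=0xa4 R3=0x00  N=0 Z=1
after  4: R0=0xad R1=0xf8 R2=0xf8 R3=0x00  N=1 Z=0
after  5: R0=0xad R1=0xf8 R2=0xf8 R3=0x4b  N=0 Z=0
after  6: R0=0xad R1=0x09 R2=0xf8 R3=0x4b  N=0 Z=0
after  7: R0=0xad R1=0xad R2=0xf8 R3=0x4b  N=1 Z=0
after  8: R0=0xad R1=0xad R2=0xad R3=0x4b  N=1 Z=0
after  9: R0=0xad R1=0x9e R2=0xad R3=0x4b  N=1 Z=0
after 10: R0=0xef R1=0x9e R2=0xad R3=0x4b  N=1 Z=0
after 11: R0=0xef R1=0x9e R2=0x33 R3=0x4b  N=0 Z=0
-- IRQ taken; context saved, return-PC = 12 --

SAVED = 0x9e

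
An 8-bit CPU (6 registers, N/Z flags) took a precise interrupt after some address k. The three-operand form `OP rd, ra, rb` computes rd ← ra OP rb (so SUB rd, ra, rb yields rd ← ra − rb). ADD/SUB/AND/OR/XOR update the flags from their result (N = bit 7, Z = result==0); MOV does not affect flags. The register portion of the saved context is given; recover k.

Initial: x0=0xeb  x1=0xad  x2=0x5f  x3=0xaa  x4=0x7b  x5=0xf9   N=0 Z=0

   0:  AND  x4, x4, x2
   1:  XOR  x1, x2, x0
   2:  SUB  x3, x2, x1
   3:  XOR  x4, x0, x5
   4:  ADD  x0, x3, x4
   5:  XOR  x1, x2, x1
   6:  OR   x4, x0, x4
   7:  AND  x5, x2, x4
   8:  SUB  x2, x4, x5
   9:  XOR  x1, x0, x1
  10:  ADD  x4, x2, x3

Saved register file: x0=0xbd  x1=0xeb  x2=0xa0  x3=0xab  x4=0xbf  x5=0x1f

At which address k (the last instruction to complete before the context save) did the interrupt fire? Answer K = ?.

K = 8

after  0: x0=0xeb x1=0xad x2=0x5f x3=0xaa x4=0x5b x5=0xf9  N=0 Z=0
after  1: x0=0xeb x1=0xb4 x2=0x5f x3=0xaa x4=0x5b x5=0xf9  N=1 Z=0
after  2: x0=0xeb x1=0xb4 x2=0x5f x3=0xab x4=0x5b x5=0xf9  N=1 Z=0
after  3: x0=0xeb x1=0xb4 x2=0x5f x3=0xab x4=0x12 x5=0xf9  N=0 Z=0
after  4: x0=0xbd x1=0xb4 x2=0x5f x3=0xab x4=0x12 x5=0xf9  N=1 Z=0
after  5: x0=0xbd x1=0xeb x2=0x5f x3=0xab x4=0x12 x5=0xf9  N=1 Z=0
after  6: x0=0xbd x1=0xeb x2=0x5f x3=0xab x4=0xbf x5=0xf9  N=1 Z=0
after  7: x0=0xbd x1=0xeb x2=0x5f x3=0xab x4=0xbf x5=0x1f  N=0 Z=0
after  8: x0=0xbd x1=0xeb x2=0xa0 x3=0xab x4=0xbf x5=0x1f  N=1 Z=0
-- IRQ taken; context saved, return-PC = 9 --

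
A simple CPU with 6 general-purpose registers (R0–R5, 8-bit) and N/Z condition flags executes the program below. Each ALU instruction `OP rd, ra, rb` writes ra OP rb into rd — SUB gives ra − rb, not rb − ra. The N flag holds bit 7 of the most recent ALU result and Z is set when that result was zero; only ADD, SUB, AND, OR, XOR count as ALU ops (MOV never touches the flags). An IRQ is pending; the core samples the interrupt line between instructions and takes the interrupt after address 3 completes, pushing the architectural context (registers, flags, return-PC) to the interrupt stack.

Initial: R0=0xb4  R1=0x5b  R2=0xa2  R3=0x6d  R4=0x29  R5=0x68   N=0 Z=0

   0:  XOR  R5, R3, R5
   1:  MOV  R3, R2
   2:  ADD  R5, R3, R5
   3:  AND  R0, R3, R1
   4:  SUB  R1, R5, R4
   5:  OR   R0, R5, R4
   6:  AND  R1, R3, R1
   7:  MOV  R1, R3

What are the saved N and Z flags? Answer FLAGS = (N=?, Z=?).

FLAGS = (N=0, Z=0)

after  0: R0=0xb4 R1=0x5b R2=0xa2 R3=0x6d R4=0x29 R5=0x05  N=0 Z=0
after  1: R0=0xb4 R1=0x5b R2=0xa2 R3=0xa2 R4=0x29 R5=0x05  N=0 Z=0
after  2: R0=0xb4 R1=0x5b R2=0xa2 R3=0xa2 R4=0x29 R5=0xa7  N=1 Z=0
after  3: R0=0x02 R1=0x5b R2=0xa2 R3=0xa2 R4=0x29 R5=0xa7  N=0 Z=0
-- IRQ taken; context saved, return-PC = 4 --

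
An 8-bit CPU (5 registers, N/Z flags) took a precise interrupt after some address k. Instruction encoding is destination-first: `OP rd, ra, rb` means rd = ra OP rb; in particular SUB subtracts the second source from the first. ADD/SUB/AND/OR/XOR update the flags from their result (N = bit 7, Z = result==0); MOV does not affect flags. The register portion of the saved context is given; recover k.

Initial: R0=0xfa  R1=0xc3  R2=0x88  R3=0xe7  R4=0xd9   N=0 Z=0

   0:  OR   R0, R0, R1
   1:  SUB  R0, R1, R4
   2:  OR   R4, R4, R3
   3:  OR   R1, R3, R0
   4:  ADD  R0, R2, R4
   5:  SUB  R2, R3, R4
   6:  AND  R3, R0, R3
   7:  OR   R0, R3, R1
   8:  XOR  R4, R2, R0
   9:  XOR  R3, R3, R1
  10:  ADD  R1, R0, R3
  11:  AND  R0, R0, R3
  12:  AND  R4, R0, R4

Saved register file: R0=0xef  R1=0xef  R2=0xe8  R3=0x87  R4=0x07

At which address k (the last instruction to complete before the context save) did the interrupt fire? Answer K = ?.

after  0: R0=0xfb R1=0xc3 R2=0x88 R3=0xe7 R4=0xd9  N=1 Z=0
after  1: R0=0xea R1=0xc3 R2=0x88 R3=0xe7 R4=0xd9  N=1 Z=0
after  2: R0=0xea R1=0xc3 R2=0x88 R3=0xe7 R4=0xff  N=1 Z=0
after  3: R0=0xea R1=0xef R2=0x88 R3=0xe7 R4=0xff  N=1 Z=0
after  4: R0=0x87 R1=0xef R2=0x88 R3=0xe7 R4=0xff  N=1 Z=0
after  5: R0=0x87 R1=0xef R2=0xe8 R3=0xe7 R4=0xff  N=1 Z=0
after  6: R0=0x87 R1=0xef R2=0xe8 R3=0x87 R4=0xff  N=1 Z=0
after  7: R0=0xef R1=0xef R2=0xe8 R3=0x87 R4=0xff  N=1 Z=0
after  8: R0=0xef R1=0xef R2=0xe8 R3=0x87 R4=0x07  N=0 Z=0
-- IRQ taken; context saved, return-PC = 9 --

K = 8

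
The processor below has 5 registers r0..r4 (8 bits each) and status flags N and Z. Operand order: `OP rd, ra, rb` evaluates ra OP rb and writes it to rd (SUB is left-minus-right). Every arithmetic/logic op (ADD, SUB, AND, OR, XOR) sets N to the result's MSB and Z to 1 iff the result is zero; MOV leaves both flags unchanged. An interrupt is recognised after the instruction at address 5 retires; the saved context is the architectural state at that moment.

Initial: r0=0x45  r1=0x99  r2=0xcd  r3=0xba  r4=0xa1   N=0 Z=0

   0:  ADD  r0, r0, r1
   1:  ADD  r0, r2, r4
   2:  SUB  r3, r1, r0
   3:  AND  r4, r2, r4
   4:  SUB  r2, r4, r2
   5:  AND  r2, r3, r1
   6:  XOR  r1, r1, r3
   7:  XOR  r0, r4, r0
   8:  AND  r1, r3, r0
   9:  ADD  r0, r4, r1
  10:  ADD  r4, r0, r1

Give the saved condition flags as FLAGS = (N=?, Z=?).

FLAGS = (N=0, Z=0)

after  0: r0=0xde r1=0x99 r2=0xcd r3=0xba r4=0xa1  N=1 Z=0
after  1: r0=0x6e r1=0x99 r2=0xcd r3=0xba r4=0xa1  N=0 Z=0
after  2: r0=0x6e r1=0x99 r2=0xcd r3=0x2b r4=0xa1  N=0 Z=0
after  3: r0=0x6e r1=0x99 r2=0xcd r3=0x2b r4=0x81  N=1 Z=0
after  4: r0=0x6e r1=0x99 r2=0xb4 r3=0x2b r4=0x81  N=1 Z=0
after  5: r0=0x6e r1=0x99 r2=0x09 r3=0x2b r4=0x81  N=0 Z=0
-- IRQ taken; context saved, return-PC = 6 --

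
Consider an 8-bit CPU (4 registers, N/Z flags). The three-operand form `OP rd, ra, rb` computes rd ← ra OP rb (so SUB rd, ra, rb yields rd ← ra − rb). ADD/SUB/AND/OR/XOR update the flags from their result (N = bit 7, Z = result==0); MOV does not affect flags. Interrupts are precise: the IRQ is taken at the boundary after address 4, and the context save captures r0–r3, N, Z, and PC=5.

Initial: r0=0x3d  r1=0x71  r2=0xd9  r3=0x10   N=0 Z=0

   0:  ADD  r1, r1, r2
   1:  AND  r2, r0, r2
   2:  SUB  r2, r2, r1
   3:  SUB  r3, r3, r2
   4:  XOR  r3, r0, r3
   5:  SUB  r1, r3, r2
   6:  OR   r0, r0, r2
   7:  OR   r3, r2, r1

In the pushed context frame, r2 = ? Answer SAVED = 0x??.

SAVED = 0xcf

after  0: r0=0x3d r1=0x4a r2=0xd9 r3=0x10  N=0 Z=0
after  1: r0=0x3d r1=0x4a r2=0x19 r3=0x10  N=0 Z=0
after  2: r0=0x3d r1=0x4a r2=0xcf r3=0x10  N=1 Z=0
after  3: r0=0x3d r1=0x4a r2=0xcf r3=0x41  N=0 Z=0
after  4: r0=0x3d r1=0x4a r2=0xcf r3=0x7c  N=0 Z=0
-- IRQ taken; context saved, return-PC = 5 --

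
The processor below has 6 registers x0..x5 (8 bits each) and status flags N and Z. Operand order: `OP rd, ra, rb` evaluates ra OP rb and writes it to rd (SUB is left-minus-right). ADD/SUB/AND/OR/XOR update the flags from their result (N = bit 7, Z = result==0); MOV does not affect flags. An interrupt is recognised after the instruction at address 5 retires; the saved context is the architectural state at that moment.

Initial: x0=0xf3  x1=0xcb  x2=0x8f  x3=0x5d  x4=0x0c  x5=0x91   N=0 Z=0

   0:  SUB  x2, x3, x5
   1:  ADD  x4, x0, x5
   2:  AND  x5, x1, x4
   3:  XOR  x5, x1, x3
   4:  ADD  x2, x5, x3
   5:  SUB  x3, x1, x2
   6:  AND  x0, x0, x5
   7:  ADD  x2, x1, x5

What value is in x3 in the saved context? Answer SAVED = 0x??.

after  0: x0=0xf3 x1=0xcb x2=0xcc x3=0x5d x4=0x0c x5=0x91  N=1 Z=0
after  1: x0=0xf3 x1=0xcb x2=0xcc x3=0x5d x4=0x84 x5=0x91  N=1 Z=0
after  2: x0=0xf3 x1=0xcb x2=0xcc x3=0x5d x4=0x84 x5=0x80  N=1 Z=0
after  3: x0=0xf3 x1=0xcb x2=0xcc x3=0x5d x4=0x84 x5=0x96  N=1 Z=0
after  4: x0=0xf3 x1=0xcb x2=0xf3 x3=0x5d x4=0x84 x5=0x96  N=1 Z=0
after  5: x0=0xf3 x1=0xcb x2=0xf3 x3=0xd8 x4=0x84 x5=0x96  N=1 Z=0
-- IRQ taken; context saved, return-PC = 6 --

SAVED = 0xd8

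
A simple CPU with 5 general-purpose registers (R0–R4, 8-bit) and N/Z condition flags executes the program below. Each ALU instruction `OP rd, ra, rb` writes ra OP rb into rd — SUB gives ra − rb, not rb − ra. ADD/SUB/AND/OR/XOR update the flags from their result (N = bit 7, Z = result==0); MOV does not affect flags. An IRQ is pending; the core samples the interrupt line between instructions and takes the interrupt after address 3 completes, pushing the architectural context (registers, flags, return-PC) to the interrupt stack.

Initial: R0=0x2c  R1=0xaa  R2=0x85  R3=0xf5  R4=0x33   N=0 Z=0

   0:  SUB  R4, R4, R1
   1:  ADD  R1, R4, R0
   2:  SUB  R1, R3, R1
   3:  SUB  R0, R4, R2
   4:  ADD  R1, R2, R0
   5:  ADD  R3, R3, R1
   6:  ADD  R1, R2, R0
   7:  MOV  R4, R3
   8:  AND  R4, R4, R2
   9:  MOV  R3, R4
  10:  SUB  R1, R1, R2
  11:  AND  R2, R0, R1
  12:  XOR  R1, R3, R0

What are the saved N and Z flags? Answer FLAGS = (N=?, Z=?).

after  0: R0=0x2c R1=0xaa R2=0x85 R3=0xf5 R4=0x89  N=1 Z=0
after  1: R0=0x2c R1=0xb5 R2=0x85 R3=0xf5 R4=0x89  N=1 Z=0
after  2: R0=0x2c R1=0x40 R2=0x85 R3=0xf5 R4=0x89  N=0 Z=0
after  3: R0=0x04 R1=0x40 R2=0x85 R3=0xf5 R4=0x89  N=0 Z=0
-- IRQ taken; context saved, return-PC = 4 --

FLAGS = (N=0, Z=0)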